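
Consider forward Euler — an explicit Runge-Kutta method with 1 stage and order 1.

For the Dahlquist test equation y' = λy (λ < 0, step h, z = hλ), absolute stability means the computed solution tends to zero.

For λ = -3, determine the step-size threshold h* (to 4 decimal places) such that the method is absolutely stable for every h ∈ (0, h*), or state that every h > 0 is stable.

(-2.0000,0); λ=-3 ⇒ h* = 0.6667.

On y'=λy, z=hλ:
  order 1, 1-stage ⇒ R(z)=1+z
  (e.g. R(-0.73)=0.27000, |R|=0.27000)

Boundary: |R(x)|=1, x<0.
x=-0.73: |R|=0.2700
|R(-1.68)|=0.6800 |R(-1)|=0.0000 |R(-0.73)|=0.2700
Bisect:
  x_lo=-2.6591 |R|=1.6591  x_hi=-0.1351 |R|=0.8649
  mid=-1.39708 |R|=0.39708 →hi
  mid=-2.02809 |R|=1.02809 →lo
  mid=-1.71258 |R|=0.71258 →hi
  mid=-1.87034 |R|=0.87034 →hi
  mid=-1.94921 |R|=0.94921 →hi
  mid=-1.98865 |R|=0.98865 →hi
  mid=-2.00837 |R|=1.00837 →lo
  mid=-1.99851 |R|=0.99851 →hi
  mid=-2.00344 |R|=1.00344 →lo
  ...
  [-2.00005,-1.99990] ⇒ x*=-2.0000
Interval (-2.0000, 0).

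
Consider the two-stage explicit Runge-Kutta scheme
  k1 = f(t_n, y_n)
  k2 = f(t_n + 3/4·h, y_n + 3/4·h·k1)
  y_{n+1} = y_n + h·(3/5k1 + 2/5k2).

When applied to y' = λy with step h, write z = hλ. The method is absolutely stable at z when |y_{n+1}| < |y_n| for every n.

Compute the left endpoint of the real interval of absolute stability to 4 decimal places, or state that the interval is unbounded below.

Set f=λy, z=hλ:
  k1=λy_n ⇒ h·k1=z·y_n;  k2=λ(1+3/4z)y_n ⇒ h·k2=z(1+3/4z)y_n
  y_{n+1}/y_n = 1 + 3/5z + 2/5z(1+3/4z) = 1 + z + 3/10z²
  so R(z) = 1 + z + 3/10z².

Boundary: |R(x)|=1, x<0.
x=-1.1: |R|=0.2630
R=1: x+3/10x²=0 ⇒ x=−10/3=-3.3333; min R=1−1/(4·3/10)=0.1667>−1
Confirm numerically:
  x=-3.229: |R|=0.89893 <1
  x=-2.154: |R|=0.23791 <1
  x=-1.533: |R|=0.17203 <1
  x=-1.378: |R|=0.19167 <1
  x=-3.587: |R|=1.27297 >1
  x=-3.435: |R|=1.10477 >1
Stable set (-3.3333, 0).

left endpoint -3.3333.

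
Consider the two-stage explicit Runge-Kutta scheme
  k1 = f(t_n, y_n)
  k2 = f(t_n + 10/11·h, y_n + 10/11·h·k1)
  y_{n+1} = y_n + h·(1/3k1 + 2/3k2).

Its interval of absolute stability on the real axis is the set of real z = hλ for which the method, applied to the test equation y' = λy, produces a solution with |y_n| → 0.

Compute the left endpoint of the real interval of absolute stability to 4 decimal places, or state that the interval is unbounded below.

left endpoint -1.6500.

With y'=λy (z=hλ):
  k1=λy_n ⇒ h·k1=z·y_n;  k2=λ(1+10/11z)y_n ⇒ h·k2=z(1+10/11z)y_n
  y_{n+1}/y_n = 1 + 1/3z + 2/3z(1+10/11z) = 1 + z + 20/33z²
  ⇒ R(z) = 1 + z + 20/33z².

Boundary: |R(x)|=1, x<0.
x=-0.59: |R|=0.6210
R=1: x+20/33x²=0 ⇒ x=−33/20=-1.6500; min R=1−1/(4·20/33)=0.5875>−1
Confirm numerically:
  x=-1.428: |R|=0.80787 <1
  x=-1.353: |R|=0.75646 <1
  x=-1.195: |R|=0.67047 <1
  x=-0.867: |R|=0.58857 <1
  x=-2.078: |R|=1.53902 >1
  x=-1.918: |R|=1.31153 >1
Stable set (-1.6500, 0).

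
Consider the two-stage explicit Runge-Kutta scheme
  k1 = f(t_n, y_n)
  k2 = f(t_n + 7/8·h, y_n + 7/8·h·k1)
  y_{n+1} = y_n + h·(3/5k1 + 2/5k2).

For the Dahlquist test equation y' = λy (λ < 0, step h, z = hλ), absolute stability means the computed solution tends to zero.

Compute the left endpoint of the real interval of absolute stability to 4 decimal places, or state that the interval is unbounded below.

With y'=λy (z=hλ):
  k1=λy_n ⇒ h·k1=z·y_n;  k2=λ(1+7/8z)y_n ⇒ h·k2=z(1+7/8z)y_n
  y_{n+1}/y_n = 1 + 3/5z + 2/5z(1+7/8z) = 1 + z + 7/20z²
  so R(z) = 1 + z + 7/20z².

Need |R(x)|<1, x<0.
x=-1.73: |R|=0.3175
R=1: x+7/20x²=0 ⇒ x=−20/7=-2.8571; min R=1−1/(4·7/20)=0.2857>−1
Confirm numerically:
  x=-2.651: |R|=0.80873 <1
  x=-1.468: |R|=0.28626 <1
  x=-1.204: |R|=0.30337 <1
  x=-3.399: |R|=1.64462 >1
  x=-3.149: |R|=1.32167 >1
  x=-2.879: |R|=1.02202 >1
Stable set (-2.8571, 0).

left endpoint -2.8571.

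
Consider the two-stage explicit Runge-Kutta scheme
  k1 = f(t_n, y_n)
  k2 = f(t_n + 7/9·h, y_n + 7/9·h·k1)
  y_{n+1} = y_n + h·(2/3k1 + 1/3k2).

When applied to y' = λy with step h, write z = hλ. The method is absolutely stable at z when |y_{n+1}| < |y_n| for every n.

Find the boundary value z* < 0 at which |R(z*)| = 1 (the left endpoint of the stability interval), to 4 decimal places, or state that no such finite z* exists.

z* = -3.8571.

Set f=λy, z=hλ:
  k1=λy_n ⇒ h·k1=z·y_n;  k2=λ(1+7/9z)y_n ⇒ h·k2=z(1+7/9z)y_n
  y_{n+1}/y_n = 1 + 2/3z + 1/3z(1+7/9z) = 1 + z + 7/27z²
  Hence R(z) = 1 + z + 7/27z².

Solve |R(x)|<1 on ℝ⁻.
x=-0.48: |R|=0.5797
R=1: x+7/27x²=0 ⇒ x=−27/7=-3.8571; min R=1−1/(4·7/27)=0.0357>−1
Confirm numerically:
  x=-3.282: |R|=0.51062 <1
  x=-2.447: |R|=0.10539 <1
  x=-1.976: |R|=0.03630 <1
  x=-4.280: |R|=1.46921 >1
  x=-4.198: |R|=1.37098 >1
  x=-4.104: |R|=1.26266 >1
Interval (-3.8571, 0).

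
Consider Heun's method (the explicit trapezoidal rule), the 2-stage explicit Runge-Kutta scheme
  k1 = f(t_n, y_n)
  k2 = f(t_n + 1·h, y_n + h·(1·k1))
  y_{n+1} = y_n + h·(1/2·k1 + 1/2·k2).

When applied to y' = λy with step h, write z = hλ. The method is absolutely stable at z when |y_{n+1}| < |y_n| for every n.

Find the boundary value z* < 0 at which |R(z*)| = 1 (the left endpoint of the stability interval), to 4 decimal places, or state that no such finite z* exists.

left endpoint -2.0000.

On y'=λy, z=hλ:
  order 2, 2-stage ⇒ R(z)=1+z+z^2/2
  (e.g. R(-0.87)=0.50845, |R|=0.50845)

Find x<0 with |R(x)|<1.
x=-0.87: |R|=0.5085
|R(-1.41)|=0.5840 |R(-1.33)|=0.5544 |R(-0.65)|=0.5613
Bisect:
  x_lo=-2.6526 |R|=1.8656  x_hi=-0.1788 |R|=0.8372
  mid=-1.41569 |R|=0.58640 →hi
  mid=-2.03416 |R|=1.03474 →lo
  mid=-1.72493 |R|=0.76276 →hi
  mid=-1.87954 |R|=0.88680 →hi
  mid=-1.95685 |R|=0.95778 →hi
  mid=-1.99550 |R|=0.99551 →hi
  mid=-2.01483 |R|=1.01494 →lo
  mid=-2.00517 |R|=1.00518 →lo
  mid=-2.00034 |R|=1.00034 →lo
  ...
  [-2.00003,-1.99988] ⇒ x*=-2.0000
Stable set (-2.0000, 0).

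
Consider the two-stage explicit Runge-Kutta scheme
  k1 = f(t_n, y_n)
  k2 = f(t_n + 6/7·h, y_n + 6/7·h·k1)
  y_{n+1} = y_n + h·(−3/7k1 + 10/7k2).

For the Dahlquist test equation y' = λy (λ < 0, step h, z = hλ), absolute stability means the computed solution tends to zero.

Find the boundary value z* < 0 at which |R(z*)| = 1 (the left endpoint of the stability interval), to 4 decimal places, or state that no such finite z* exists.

z* = -0.8167.

Set f=λy, z=hλ:
  k1=λy_n ⇒ h·k1=z·y_n;  k2=λ(1+6/7z)y_n ⇒ h·k2=z(1+6/7z)y_n
  y_{n+1}/y_n = 1 − 3/7z + 10/7z(1+6/7z) = 1 + z + 60/49z²
  ⇒ R(z) = 1 + z + 60/49z².

Need |R(x)|<1, x<0.
x=-0.97: |R|=1.1821
R=1: x+60/49x²=0 ⇒ x=−49/60=-0.8167; min R=1−1/(4·60/49)=0.7958>−1
Confirm numerically:
  x=-0.769: |R|=0.95512 <1
  x=-0.409: |R|=0.79583 <1
  x=-0.369: |R|=0.79773 <1
  x=-0.367: |R|=0.79793 <1
  x=-1.288: |R|=1.74336 >1
  x=-1.061: |R|=1.31743 >1
  x=-0.974: |R|=1.18764 >1
Interval (-0.8167, 0).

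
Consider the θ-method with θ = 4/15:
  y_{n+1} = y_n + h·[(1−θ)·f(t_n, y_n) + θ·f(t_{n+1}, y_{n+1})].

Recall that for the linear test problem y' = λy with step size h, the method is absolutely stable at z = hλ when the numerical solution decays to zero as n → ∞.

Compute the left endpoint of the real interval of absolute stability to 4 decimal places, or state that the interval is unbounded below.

left endpoint -4.2857.

On y'=λy, z=hλ:
  y_{n+1} = y_n + z·[11/15·y_n + 4/15·y_{n+1}] ⇒ (1 − 4/15z)y_{n+1} = (1 + 11/15z)y_n
  so R(z) = (1 + 11/15z)/(1 − 4/15z).

Find x<0 with |R(x)|<1.
x=-1.34: |R|=0.0128
R=−1: 1+11/15x = −1+4/15x ⇒ -7/15x=2 ⇒ x=2/(-7/15)=-4.2857
Confirm numerically:
  x=-3.568: |R|=0.82837 <1
  x=-2.252: |R|=0.40703 <1
  x=-2.223: |R|=0.39566 <1
  x=-1.974: |R|=0.29324 <1
  x=-4.835: |R|=1.11197 >1
  x=-4.596: |R|=1.06506 >1
Interval (-4.2857, 0).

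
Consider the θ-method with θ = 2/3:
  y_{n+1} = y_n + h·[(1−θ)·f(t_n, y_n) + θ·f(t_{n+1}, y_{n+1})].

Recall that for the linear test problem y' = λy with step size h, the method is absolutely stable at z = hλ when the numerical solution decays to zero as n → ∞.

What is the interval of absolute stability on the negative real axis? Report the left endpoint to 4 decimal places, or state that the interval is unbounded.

Test eqn y'=λy, z=hλ:
  y_{n+1} = y_n + z·[1/3·y_n + 2/3·y_{n+1}] ⇒ (1 − 2/3z)y_{n+1} = (1 + 1/3z)y_n
  so R(z) = (1 + 1/3z)/(1 − 2/3z).

Find x<0 with |R(x)|<1.
x=-1.1: |R|=0.3654
x=-2: |R|=0.1429
x=-10: |R|=0.3043
x=-100: |R|=0.4778
θ=2/3≥1/2 ⇒ |1+1/3x|<|1−2/3x| ∀x<0 ⇒ stable on all of ℝ⁻.

interval (−∞, 0).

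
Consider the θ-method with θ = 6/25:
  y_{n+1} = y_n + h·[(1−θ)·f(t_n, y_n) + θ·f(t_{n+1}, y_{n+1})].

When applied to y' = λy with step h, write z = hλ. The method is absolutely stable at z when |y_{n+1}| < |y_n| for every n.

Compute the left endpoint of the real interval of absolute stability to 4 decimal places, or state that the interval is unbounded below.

left endpoint -3.8462.

With y'=λy (z=hλ):
  y_{n+1} = y_n + z·[19/25·y_n + 6/25·y_{n+1}] ⇒ (1 − 6/25z)y_{n+1} = (1 + 19/25z)y_n
  ⇒ R(z) = (1 + 19/25z)/(1 − 6/25z).

Boundary: |R(x)|=1, x<0.
x=-0.48: |R|=0.5696
R=−1: 1+19/25x = −1+6/25x ⇒ -13/25x=2 ⇒ x=2/(-13/25)=-3.8462
Confirm numerically:
  x=-3.775: |R|=0.98059 <1
  x=-2.981: |R|=0.73775 <1
  x=-2.208: |R|=0.44321 <1
  x=-4.185: |R|=1.08791 >1
  x=-3.956: |R|=1.02930 >1
Interval (-3.8462, 0).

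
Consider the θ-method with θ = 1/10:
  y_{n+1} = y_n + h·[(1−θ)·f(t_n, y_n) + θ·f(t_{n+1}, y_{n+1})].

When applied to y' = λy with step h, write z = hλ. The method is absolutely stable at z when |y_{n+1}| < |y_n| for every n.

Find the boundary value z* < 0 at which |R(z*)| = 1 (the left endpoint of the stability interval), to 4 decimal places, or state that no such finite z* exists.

On y'=λy, z=hλ:
  y_{n+1} = y_n + z·[9/10·y_n + 1/10·y_{n+1}] ⇒ (1 − 1/10z)y_{n+1} = (1 + 9/10z)y_n
  R(z) = (1 + 9/10z)/(1 − 1/10z).

Solve |R(x)|<1 on ℝ⁻.
x=-0.5: |R|=0.5238
R=−1: 1+9/10x = −1+1/10x ⇒ -4/5x=2 ⇒ x=2/(-4/5)=-2.5000
Confirm numerically:
  x=-1.606: |R|=0.38377 <1
  x=-1.315: |R|=0.16217 <1
  x=-1.278: |R|=0.13318 <1
  x=-1.085: |R|=0.02120 <1
  x=-3.087: |R|=1.35883 >1
  x=-3.003: |R|=1.30947 >1
Stable set (-2.5000, 0).

left endpoint -2.5000.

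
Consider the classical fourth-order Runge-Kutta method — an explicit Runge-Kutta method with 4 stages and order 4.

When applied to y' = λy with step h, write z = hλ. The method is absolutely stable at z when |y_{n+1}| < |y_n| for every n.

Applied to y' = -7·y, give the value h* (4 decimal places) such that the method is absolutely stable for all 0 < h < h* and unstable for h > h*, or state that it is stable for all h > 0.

Set f=λy, z=hλ:
  order 4, 4-stage ⇒ R(z)=1+z+z^2/2+z^3/6+z^4/24
  (e.g. R(-0.89)=0.41470, |R|=0.41470)

Find x<0 with |R(x)|<1.
x=-0.89: |R|=0.4147
|R(-2.94)|=1.2594 |R(-2.61)|=0.7663 |R(-1.5)|=0.2734
Bisect:
  x_lo=-3.5554 |R|=2.9323  x_hi=-0.0905 |R|=0.9135
  mid=-1.82292 |R|=0.28910 →hi
  mid=-2.68914 |R|=0.86445 →hi
  mid=-3.12225 |R|=1.63880 →lo
  mid=-2.90570 |R|=1.19723 →lo
  mid=-2.79742 |R|=1.01843 →lo
  mid=-2.74328 |R|=0.93848 →hi
  mid=-2.77035 |R|=0.97770 →hi
  ...
  [-2.78536,-2.78515] ⇒ x*=-2.7853
Stable set (-2.7853, 0).

(-2.7853,0); λ=-7 ⇒ h* = 0.3979.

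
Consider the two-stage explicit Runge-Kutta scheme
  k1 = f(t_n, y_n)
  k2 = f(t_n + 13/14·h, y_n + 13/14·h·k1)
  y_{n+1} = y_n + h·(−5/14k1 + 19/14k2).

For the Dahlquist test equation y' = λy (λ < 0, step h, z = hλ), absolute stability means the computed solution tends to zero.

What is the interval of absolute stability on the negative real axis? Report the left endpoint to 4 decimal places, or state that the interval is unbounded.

Test eqn y'=λy, z=hλ:
  k1=λy_n ⇒ h·k1=z·y_n;  k2=λ(1+13/14z)y_n ⇒ h·k2=z(1+13/14z)y_n
  y_{n+1}/y_n = 1 − 5/14z + 19/14z(1+13/14z) = 1 + z + 247/196z²
  ⇒ R(z) = 1 + z + 247/196z².

Find x<0 with |R(x)|<1.
x=-1.02: |R|=1.2911
R=1: x+247/196x²=0 ⇒ x=−196/247=-0.7935; min R=1−1/(4·247/196)=0.8016>−1
Confirm numerically:
  x=-0.770: |R|=0.97717 <1
  x=-0.656: |R|=0.88631 <1
  x=-0.446: |R|=0.80467 <1
  x=-1.160: |R|=1.53573 >1
  x=-0.959: |R|=1.19999 >1
Interval (-0.7935, 0).

(-0.7935, 0).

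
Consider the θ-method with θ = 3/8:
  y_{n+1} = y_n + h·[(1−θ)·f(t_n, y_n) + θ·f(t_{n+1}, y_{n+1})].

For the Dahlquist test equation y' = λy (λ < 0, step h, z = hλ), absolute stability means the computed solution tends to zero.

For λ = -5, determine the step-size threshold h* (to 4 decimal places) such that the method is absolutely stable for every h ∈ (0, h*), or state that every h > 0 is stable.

On y'=λy, z=hλ:
  y_{n+1} = y_n + z·[5/8·y_n + 3/8·y_{n+1}] ⇒ (1 − 3/8z)y_{n+1} = (1 + 5/8z)y_n
  so R(z) = (1 + 5/8z)/(1 − 3/8z).

Boundary: |R(x)|=1, x<0.
x=-1.27: |R|=0.1397
R=−1: 1+5/8x = −1+3/8x ⇒ -1/4x=2 ⇒ x=2/(-1/4)=-8.0000
Confirm numerically:
  x=-5.037: |R|=0.74359 <1
  x=-4.533: |R|=0.67897 <1
  x=-3.552: |R|=0.52316 <1
  x=-8.490: |R|=1.02928 >1
  x=-8.233: |R|=1.01425 >1
So |R|<1 on (-8.0000, 0).

(-8.0000,0); λ=-5 ⇒ h* = (8)/5 = 1.6000.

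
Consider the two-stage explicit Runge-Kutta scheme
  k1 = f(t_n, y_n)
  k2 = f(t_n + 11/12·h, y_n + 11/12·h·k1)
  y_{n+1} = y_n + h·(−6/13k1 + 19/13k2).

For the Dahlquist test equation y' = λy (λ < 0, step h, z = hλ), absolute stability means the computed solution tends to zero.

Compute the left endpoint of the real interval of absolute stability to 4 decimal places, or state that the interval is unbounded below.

left endpoint -0.7464.

On y'=λy, z=hλ:
  k1=λy_n ⇒ h·k1=z·y_n;  k2=λ(1+11/12z)y_n ⇒ h·k2=z(1+11/12z)y_n
  y_{n+1}/y_n = 1 − 6/13z + 19/13z(1+11/12z) = 1 + z + 209/156z²
  ⇒ R(z) = 1 + z + 209/156z².

Solve |R(x)|<1 on ℝ⁻.
x=-1.48: |R|=2.4546
R=1: x+209/156x²=0 ⇒ x=−156/209=-0.7464; min R=1−1/(4·209/156)=0.8134>−1
Confirm numerically:
  x=-0.720: |R|=0.97452 <1
  x=-0.612: |R|=0.88979 <1
  x=-0.522: |R|=0.84306 <1
  x=-0.410: |R|=0.81521 <1
  x=-1.086: |R|=1.49409 >1
  x=-1.036: |R|=1.40194 >1
  x=-0.964: |R|=1.28102 >1
Interval (-0.7464, 0).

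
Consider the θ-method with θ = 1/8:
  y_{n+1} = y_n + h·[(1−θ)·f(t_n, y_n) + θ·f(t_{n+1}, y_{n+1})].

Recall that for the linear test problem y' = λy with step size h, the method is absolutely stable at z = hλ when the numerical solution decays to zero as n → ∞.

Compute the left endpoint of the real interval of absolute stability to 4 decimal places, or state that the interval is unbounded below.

Test eqn y'=λy, z=hλ:
  y_{n+1} = y_n + z·[7/8·y_n + 1/8·y_{n+1}] ⇒ (1 − 1/8z)y_{n+1} = (1 + 7/8z)y_n
  Hence R(z) = (1 + 7/8z)/(1 − 1/8z).

Solve |R(x)|<1 on ℝ⁻.
x=-0.65: |R|=0.3988
R=−1: 1+7/8x = −1+1/8x ⇒ -3/4x=2 ⇒ x=2/(-3/4)=-2.6667
Confirm numerically:
  x=-2.452: |R|=0.87677 <1
  x=-2.054: |R|=0.63437 <1
  x=-1.624: |R|=0.34996 <1
  x=-3.227: |R|=1.29946 >1
  x=-2.802: |R|=1.07517 >1
So |R|<1 on (-2.6667, 0).

left endpoint -2.6667.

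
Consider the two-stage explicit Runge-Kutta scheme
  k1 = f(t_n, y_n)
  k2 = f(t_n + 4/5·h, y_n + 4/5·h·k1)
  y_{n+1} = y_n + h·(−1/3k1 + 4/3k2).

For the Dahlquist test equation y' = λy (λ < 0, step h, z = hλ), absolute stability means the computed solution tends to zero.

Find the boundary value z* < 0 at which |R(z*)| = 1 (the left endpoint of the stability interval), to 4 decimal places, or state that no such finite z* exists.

z* = -0.9375.

Test eqn y'=λy, z=hλ:
  k1=λy_n ⇒ h·k1=z·y_n;  k2=λ(1+4/5z)y_n ⇒ h·k2=z(1+4/5z)y_n
  y_{n+1}/y_n = 1 − 1/3z + 4/3z(1+4/5z) = 1 + z + 16/15z²
  Hence R(z) = 1 + z + 16/15z².

Find x<0 with |R(x)|<1.
x=-1.28: |R|=1.4676
R=1: x+16/15x²=0 ⇒ x=−15/16=-0.9375; min R=1−1/(4·16/15)=0.7656>−1
Confirm numerically:
  x=-0.577: |R|=0.77812 <1
  x=-0.548: |R|=0.77232 <1
  x=-0.529: |R|=0.76950 <1
  x=-1.425: |R|=1.74100 >1
  x=-1.024: |R|=1.09448 >1
Stable set (-0.9375, 0).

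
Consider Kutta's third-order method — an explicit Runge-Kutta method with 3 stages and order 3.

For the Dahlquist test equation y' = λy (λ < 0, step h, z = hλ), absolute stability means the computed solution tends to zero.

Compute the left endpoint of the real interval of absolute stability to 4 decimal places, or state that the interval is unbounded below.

With y'=λy (z=hλ):
  order 3, 3-stage ⇒ R(z)=1+z+z^2/2+z^3/6
  (e.g. R(-1.01)=0.32833, |R|=0.32833)

Need |R(x)|<1, x<0.
x=-1.01: |R|=0.3283
|R(-1.51)|=0.0562 |R(-1.18)|=0.2424 |R(-0.95)|=0.3584
Bisect:
  x_lo=-2.9176 |R|=1.8007  x_hi=-0.0861 |R|=0.9175
  mid=-1.50186 |R|=0.06134 →hi
  mid=-2.20973 |R|=0.56660 →hi
  mid=-2.56367 |R|=1.08572 →lo
  mid=-2.38670 |R|=0.80445 →hi
  mid=-2.47519 |R|=0.93931 →hi
  mid=-2.51943 |R|=1.01103 →lo
  mid=-2.49731 |R|=0.97480 →hi
  mid=-2.50837 |R|=0.99282 →hi
  ...
  [-2.51286,-2.51269] ⇒ x*=-2.5127
Interval (-2.5127, 0).

z* = -2.5127.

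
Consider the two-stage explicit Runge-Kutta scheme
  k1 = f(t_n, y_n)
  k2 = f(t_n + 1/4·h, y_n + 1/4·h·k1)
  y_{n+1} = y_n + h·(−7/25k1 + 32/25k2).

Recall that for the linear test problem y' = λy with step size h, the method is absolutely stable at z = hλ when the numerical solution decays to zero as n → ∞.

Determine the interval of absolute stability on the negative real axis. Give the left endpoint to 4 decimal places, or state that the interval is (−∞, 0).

Test eqn y'=λy, z=hλ:
  k1=λy_n ⇒ h·k1=z·y_n;  k2=λ(1+1/4z)y_n ⇒ h·k2=z(1+1/4z)y_n
  y_{n+1}/y_n = 1 − 7/25z + 32/25z(1+1/4z) = 1 + z + 8/25z²
  Hence R(z) = 1 + z + 8/25z².

Need |R(x)|<1, x<0.
x=-0.56: |R|=0.5404
R=1: x+8/25x²=0 ⇒ x=−25/8=-3.1250; min R=1−1/(4·8/25)=0.2188>−1
Confirm numerically:
  x=-2.064: |R|=0.29923 <1
  x=-1.499: |R|=0.22004 <1
  x=-1.395: |R|=0.22773 <1
  x=-3.638: |R|=1.59721 >1
  x=-3.384: |R|=1.28047 >1
  x=-3.257: |R|=1.13758 >1
So |R|<1 on (-3.1250, 0).

(-3.1250, 0).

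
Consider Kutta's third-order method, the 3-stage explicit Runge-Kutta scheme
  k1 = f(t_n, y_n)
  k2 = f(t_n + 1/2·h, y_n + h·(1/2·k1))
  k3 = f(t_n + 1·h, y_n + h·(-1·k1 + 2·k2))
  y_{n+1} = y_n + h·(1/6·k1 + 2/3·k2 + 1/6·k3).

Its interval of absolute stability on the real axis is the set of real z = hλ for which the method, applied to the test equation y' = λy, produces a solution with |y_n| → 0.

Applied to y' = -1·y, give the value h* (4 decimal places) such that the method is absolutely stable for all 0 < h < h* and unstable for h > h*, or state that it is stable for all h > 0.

With y'=λy (z=hλ):
  order 3, 3-stage ⇒ R(z)=1+z+z^2/2+z^3/6
  (e.g. R(-1.21)=0.22679, |R|=0.22679)

Solve |R(x)|<1 on ℝ⁻.
x=-1.21: |R|=0.2268
|R(-2.26)|=0.6301 |R(-1.6)|=0.0027 |R(-1.4)|=0.1227
Bisect:
  x_lo=-3.1554 |R|=2.4133  x_hi=-0.0597 |R|=0.9420
  mid=-1.60755 |R|=0.00782 →hi
  mid=-2.38147 |R|=0.79682 →hi
  mid=-2.76844 |R|=1.47264 →lo
  mid=-2.57495 |R|=1.10525 →lo
  mid=-2.47821 |R|=0.94412 →hi
  mid=-2.52658 |R|=1.02290 →lo
  mid=-2.50240 |R|=0.98307 →hi
  ...
  [-2.51279,-2.51260] ⇒ x*=-2.5127
Stable set (-2.5127, 0).

(-2.5127,0); λ=-1 ⇒ h* = 2.5127.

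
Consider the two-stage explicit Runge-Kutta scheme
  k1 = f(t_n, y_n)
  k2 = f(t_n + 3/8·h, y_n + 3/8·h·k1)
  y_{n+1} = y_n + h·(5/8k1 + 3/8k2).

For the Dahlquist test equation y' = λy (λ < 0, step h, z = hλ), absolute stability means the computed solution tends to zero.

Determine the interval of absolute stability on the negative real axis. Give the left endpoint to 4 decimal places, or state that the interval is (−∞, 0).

Set f=λy, z=hλ:
  k1=λy_n ⇒ h·k1=z·y_n;  k2=λ(1+3/8z)y_n ⇒ h·k2=z(1+3/8z)y_n
  y_{n+1}/y_n = 1 + 5/8z + 3/8z(1+3/8z) = 1 + z + 9/64z²
  ⇒ R(z) = 1 + z + 9/64z².

Boundary: |R(x)|=1, x<0.
x=-1.02: |R|=0.1263
R=1: x+9/64x²=0 ⇒ x=−64/9=-7.1111; min R=1−1/(4·9/64)=-0.7778>−1
Confirm numerically:
  x=-7.045: |R|=0.93450 <1
  x=-3.846: |R|=0.76591 <1
  x=-3.822: |R|=0.76779 <1
  x=-3.153: |R|=0.75499 <1
  x=-7.593: |R|=1.51454 >1
  x=-7.214: |R|=1.10438 >1
  x=-7.186: |R|=1.07568 >1
Stable set (-7.1111, 0).

(-7.1111, 0).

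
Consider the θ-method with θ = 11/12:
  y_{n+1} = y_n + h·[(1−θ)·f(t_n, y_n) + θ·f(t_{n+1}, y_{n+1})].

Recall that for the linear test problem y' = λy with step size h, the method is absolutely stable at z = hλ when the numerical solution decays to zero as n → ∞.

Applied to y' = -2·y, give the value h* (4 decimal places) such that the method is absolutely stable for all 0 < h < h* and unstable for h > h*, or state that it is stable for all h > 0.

On y'=λy, z=hλ:
  y_{n+1} = y_n + z·[1/12·y_n + 11/12·y_{n+1}] ⇒ (1 − 11/12z)y_{n+1} = (1 + 1/12z)y_n
  so R(z) = (1 + 1/12z)/(1 − 11/12z).

Need |R(x)|<1, x<0.
x=-1.02: |R|=0.4729
x=-2: |R|=0.2941
x=-10: |R|=0.0164
x=-100: |R|=0.0791
θ=11/12≥1/2 ⇒ |1+1/12x|<|1−11/12x| ∀x<0 ⇒ interval (−∞,0).

interval (−∞, 0). Any h>0 works for λ=-2.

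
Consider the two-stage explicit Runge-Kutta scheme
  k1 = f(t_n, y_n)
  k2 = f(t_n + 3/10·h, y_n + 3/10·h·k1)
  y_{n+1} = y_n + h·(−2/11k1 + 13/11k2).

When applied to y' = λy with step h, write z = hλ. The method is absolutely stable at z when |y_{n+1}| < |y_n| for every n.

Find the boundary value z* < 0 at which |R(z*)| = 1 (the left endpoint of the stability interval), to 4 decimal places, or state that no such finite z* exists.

With y'=λy (z=hλ):
  k1=λy_n ⇒ h·k1=z·y_n;  k2=λ(1+3/10z)y_n ⇒ h·k2=z(1+3/10z)y_n
  y_{n+1}/y_n = 1 − 2/11z + 13/11z(1+3/10z) = 1 + z + 39/110z²
  ⇒ R(z) = 1 + z + 39/110z².

Find x<0 with |R(x)|<1.
x=-1.45: |R|=0.2954
R=1: x+39/110x²=0 ⇒ x=−110/39=-2.8205; min R=1−1/(4·39/110)=0.2949>−1
Confirm numerically:
  x=-2.600: |R|=0.79673 <1
  x=-1.506: |R|=0.29812 <1
  x=-1.499: |R|=0.29766 <1
  x=-1.269: |R|=0.30195 <1
  x=-3.023: |R|=1.21702 >1
  x=-2.874: |R|=1.05450 >1
  x=-2.868: |R|=1.04829 >1
Stable set (-2.8205, 0).

z* = -2.8205.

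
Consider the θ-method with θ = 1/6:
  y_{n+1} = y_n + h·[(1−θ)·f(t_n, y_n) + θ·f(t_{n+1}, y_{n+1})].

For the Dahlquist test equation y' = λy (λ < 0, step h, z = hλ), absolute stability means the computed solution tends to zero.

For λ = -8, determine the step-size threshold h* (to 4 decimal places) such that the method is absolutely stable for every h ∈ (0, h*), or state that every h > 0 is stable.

(-3.0000,0); λ=-8 ⇒ h* = (3)/8 = 0.3750.

On y'=λy, z=hλ:
  y_{n+1} = y_n + z·[5/6·y_n + 1/6·y_{n+1}] ⇒ (1 − 1/6z)y_{n+1} = (1 + 5/6z)y_n
  Hence R(z) = (1 + 5/6z)/(1 − 1/6z).

Boundary: |R(x)|=1, x<0.
x=-1.08: |R|=0.0847
R=−1: 1+5/6x = −1+1/6x ⇒ -2/3x=2 ⇒ x=2/(-2/3)=-3.0000
Confirm numerically:
  x=-2.754: |R|=0.88759 <1
  x=-2.083: |R|=0.54621 <1
  x=-1.648: |R|=0.29289 <1
  x=-3.496: |R|=1.20893 >1
  x=-3.118: |R|=1.05177 >1
  x=-3.081: |R|=1.03568 >1
Interval (-3.0000, 0).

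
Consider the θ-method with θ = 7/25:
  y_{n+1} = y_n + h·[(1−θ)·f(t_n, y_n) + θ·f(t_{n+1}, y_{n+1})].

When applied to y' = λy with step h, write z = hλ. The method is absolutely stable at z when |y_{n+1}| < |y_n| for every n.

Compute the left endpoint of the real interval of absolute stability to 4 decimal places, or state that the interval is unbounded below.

z* = -4.5455.

On y'=λy, z=hλ:
  y_{n+1} = y_n + z·[18/25·y_n + 7/25·y_{n+1}] ⇒ (1 − 7/25z)y_{n+1} = (1 + 18/25z)y_n
  so R(z) = (1 + 18/25z)/(1 − 7/25z).

Find x<0 with |R(x)|<1.
x=-0.48: |R|=0.5769
R=−1: 1+18/25x = −1+7/25x ⇒ -11/25x=2 ⇒ x=2/(-11/25)=-4.5455
Confirm numerically:
  x=-3.950: |R|=0.87559 <1
  x=-3.928: |R|=0.87062 <1
  x=-3.445: |R|=0.75354 <1
  x=-5.002: |R|=1.08368 >1
  x=-4.969: |R|=1.07793 >1
  x=-4.959: |R|=1.07618 >1
So |R|<1 on (-4.5455, 0).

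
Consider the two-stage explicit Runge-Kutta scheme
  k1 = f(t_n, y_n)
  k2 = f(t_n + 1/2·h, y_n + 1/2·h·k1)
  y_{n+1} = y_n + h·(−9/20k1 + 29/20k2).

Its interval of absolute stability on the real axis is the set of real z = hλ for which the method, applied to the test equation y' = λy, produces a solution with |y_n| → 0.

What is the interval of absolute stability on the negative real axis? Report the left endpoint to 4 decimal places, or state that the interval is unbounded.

z∈(-1.3793,0).

Set f=λy, z=hλ:
  k1=λy_n ⇒ h·k1=z·y_n;  k2=λ(1+1/2z)y_n ⇒ h·k2=z(1+1/2z)y_n
  y_{n+1}/y_n = 1 − 9/20z + 29/20z(1+1/2z) = 1 + z + 29/40z²
  so R(z) = 1 + z + 29/40z².

Find x<0 with |R(x)|<1.
x=-0.93: |R|=0.6971
R=1: x+29/40x²=0 ⇒ x=−40/29=-1.3793; min R=1−1/(4·29/40)=0.6552>−1
Confirm numerically:
  x=-1.034: |R|=0.74114 <1
  x=-0.909: |R|=0.69005 <1
  x=-0.567: |R|=0.66608 <1
  x=-1.903: |R|=1.72252 >1
  x=-1.869: |R|=1.66354 >1
So |R|<1 on (-1.3793, 0).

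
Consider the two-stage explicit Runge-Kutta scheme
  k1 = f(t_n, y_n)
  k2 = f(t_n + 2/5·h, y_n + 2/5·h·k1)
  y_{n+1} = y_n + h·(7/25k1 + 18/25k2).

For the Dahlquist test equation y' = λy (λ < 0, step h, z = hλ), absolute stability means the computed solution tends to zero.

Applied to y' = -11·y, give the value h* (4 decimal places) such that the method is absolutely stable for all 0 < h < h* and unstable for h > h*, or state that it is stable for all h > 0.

With y'=λy (z=hλ):
  k1=λy_n ⇒ h·k1=z·y_n;  k2=λ(1+2/5z)y_n ⇒ h·k2=z(1+2/5z)y_n
  y_{n+1}/y_n = 1 + 7/25z + 18/25z(1+2/5z) = 1 + z + 36/125z²
  R(z) = 1 + z + 36/125z².

Need |R(x)|<1, x<0.
x=-1.29: |R|=0.1893
R=1: x+36/125x²=0 ⇒ x=−125/36=-3.4722; min R=1−1/(4·36/125)=0.1319>−1
Confirm numerically:
  x=-2.982: |R|=0.57899 <1
  x=-1.780: |R|=0.13250 <1
  x=-1.469: |R|=0.15249 <1
  x=-4.028: |R|=1.64474 >1
  x=-3.594: |R|=1.12605 >1
Stable set (-3.4722, 0).

(-3.4722,0); λ=-11 ⇒ h* = (125/36)/11 = 0.3157.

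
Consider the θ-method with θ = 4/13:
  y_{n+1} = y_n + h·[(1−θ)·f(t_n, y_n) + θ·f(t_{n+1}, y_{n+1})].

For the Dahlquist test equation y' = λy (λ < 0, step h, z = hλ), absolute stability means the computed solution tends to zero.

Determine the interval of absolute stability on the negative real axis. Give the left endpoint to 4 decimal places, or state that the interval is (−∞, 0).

With y'=λy (z=hλ):
  y_{n+1} = y_n + z·[9/13·y_n + 4/13·y_{n+1}] ⇒ (1 − 4/13z)y_{n+1} = (1 + 9/13z)y_n
  Hence R(z) = (1 + 9/13z)/(1 − 4/13z).

Boundary: |R(x)|=1, x<0.
x=-0.35: |R|=0.6840
R=−1: 1+9/13x = −1+4/13x ⇒ -5/13x=2 ⇒ x=2/(-5/13)=-5.2000
Confirm numerically:
  x=-4.430: |R|=0.87467 <1
  x=-3.935: |R|=0.77992 <1
  x=-2.972: |R|=0.55239 <1
  x=-5.792: |R|=1.08184 >1
  x=-5.488: |R|=1.04120 >1
  x=-5.248: |R|=1.00706 >1
So |R|<1 on (-5.2000, 0).

(-5.2000, 0).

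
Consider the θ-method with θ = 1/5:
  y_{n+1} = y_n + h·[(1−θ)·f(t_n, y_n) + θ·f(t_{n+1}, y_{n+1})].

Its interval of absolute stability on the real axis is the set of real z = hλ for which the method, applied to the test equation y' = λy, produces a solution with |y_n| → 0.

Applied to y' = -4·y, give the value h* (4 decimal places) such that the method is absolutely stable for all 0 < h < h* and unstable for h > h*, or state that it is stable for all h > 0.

(-3.3333,0); λ=-4 ⇒ h* = (10/3)/4 = 0.8333.

Test eqn y'=λy, z=hλ:
  y_{n+1} = y_n + z·[4/5·y_n + 1/5·y_{n+1}] ⇒ (1 − 1/5z)y_{n+1} = (1 + 4/5z)y_n
  ⇒ R(z) = (1 + 4/5z)/(1 − 1/5z).

Boundary: |R(x)|=1, x<0.
x=-0.9: |R|=0.2373
R=−1: 1+4/5x = −1+1/5x ⇒ -3/5x=2 ⇒ x=2/(-3/5)=-3.3333
Confirm numerically:
  x=-3.155: |R|=0.93440 <1
  x=-2.917: |R|=0.84224 <1
  x=-1.497: |R|=0.15207 <1
  x=-1.468: |R|=0.13482 <1
  x=-3.645: |R|=1.10816 >1
  x=-3.379: |R|=1.01635 >1
Interval (-3.3333, 0).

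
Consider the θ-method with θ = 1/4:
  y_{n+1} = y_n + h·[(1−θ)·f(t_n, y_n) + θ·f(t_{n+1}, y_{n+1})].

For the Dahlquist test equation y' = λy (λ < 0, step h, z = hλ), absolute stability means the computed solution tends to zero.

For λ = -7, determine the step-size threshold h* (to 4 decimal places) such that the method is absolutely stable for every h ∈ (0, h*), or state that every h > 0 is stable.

(-4.0000,0); λ=-7 ⇒ h* = (4)/7 = 0.5714.

Set f=λy, z=hλ:
  y_{n+1} = y_n + z·[3/4·y_n + 1/4·y_{n+1}] ⇒ (1 − 1/4z)y_{n+1} = (1 + 3/4z)y_n
  Hence R(z) = (1 + 3/4z)/(1 − 1/4z).

Solve |R(x)|<1 on ℝ⁻.
x=-1.55: |R|=0.1171
R=−1: 1+3/4x = −1+1/4x ⇒ -1/2x=2 ⇒ x=2/(-1/2)=-4.0000
Confirm numerically:
  x=-3.343: |R|=0.82105 <1
  x=-3.234: |R|=0.78822 <1
  x=-2.838: |R|=0.66013 <1
  x=-4.280: |R|=1.06763 >1
  x=-4.230: |R|=1.05589 >1
Interval (-4.0000, 0).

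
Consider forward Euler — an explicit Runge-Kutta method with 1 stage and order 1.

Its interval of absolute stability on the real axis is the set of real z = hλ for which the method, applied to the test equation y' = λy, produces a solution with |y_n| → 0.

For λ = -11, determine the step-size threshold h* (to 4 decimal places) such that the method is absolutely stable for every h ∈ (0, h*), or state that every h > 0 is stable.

(-2.0000,0); λ=-11 ⇒ h* = 0.1818.

Test eqn y'=λy, z=hλ:
  order 1, 1-stage ⇒ R(z)=1+z
  (e.g. R(-0.46)=0.54000, |R|=0.54000)

Find x<0 with |R(x)|<1.
x=-0.46: |R|=0.5400
|R(-2.15)|=1.1500 |R(-1.54)|=0.5400 |R(-1.1)|=0.1000
Bisect:
  x_lo=-2.6445 |R|=1.6445  x_hi=-0.1672 |R|=0.8328
  mid=-1.40581 |R|=0.40581 →hi
  mid=-2.02513 |R|=1.02513 →lo
  mid=-1.71547 |R|=0.71547 →hi
  mid=-1.87030 |R|=0.87030 →hi
  mid=-1.94772 |R|=0.94772 →hi
  mid=-1.98642 |R|=0.98642 →hi
  mid=-2.00578 |R|=1.00578 →lo
  ...
  [-2.00003,-1.99988] ⇒ x*=-2.0000
Interval (-2.0000, 0).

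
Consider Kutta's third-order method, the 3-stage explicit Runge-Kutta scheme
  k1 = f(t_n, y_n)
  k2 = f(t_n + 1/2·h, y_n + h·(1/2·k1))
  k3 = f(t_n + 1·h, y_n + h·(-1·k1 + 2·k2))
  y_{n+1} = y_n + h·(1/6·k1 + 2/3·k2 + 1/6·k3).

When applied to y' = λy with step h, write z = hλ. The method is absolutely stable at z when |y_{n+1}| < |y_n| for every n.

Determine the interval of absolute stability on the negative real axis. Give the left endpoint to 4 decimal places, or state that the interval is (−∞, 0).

On y'=λy, z=hλ:
  order 3, 3-stage ⇒ R(z)=1+z+z^2/2+z^3/6
  (e.g. R(-0.37)=0.69001, |R|=0.69001)

Boundary: |R(x)|=1, x<0.
x=-0.37: |R|=0.6900
|R(-1.78)|=0.1358 |R(-1.66)|=0.0446 |R(-0.94)|=0.3634
Bisect:
  x_lo=-2.9070 |R|=1.7759  x_hi=-0.1094 |R|=0.8964
  mid=-1.50816 |R|=0.05738 →hi
  mid=-2.20756 |R|=0.56392 →hi
  mid=-2.55725 |R|=1.07469 →lo
  mid=-2.38240 |R|=0.79817 →hi
  mid=-2.46983 |R|=0.93082 →hi
  mid=-2.51354 |R|=1.00131 →lo
  mid=-2.49169 |R|=0.96571 →hi
  mid=-2.50261 |R|=0.98342 →hi
  ...
  [-2.51286,-2.51269] ⇒ x*=-2.5127
So |R|<1 on (-2.5127, 0).

z∈(-2.5127,0).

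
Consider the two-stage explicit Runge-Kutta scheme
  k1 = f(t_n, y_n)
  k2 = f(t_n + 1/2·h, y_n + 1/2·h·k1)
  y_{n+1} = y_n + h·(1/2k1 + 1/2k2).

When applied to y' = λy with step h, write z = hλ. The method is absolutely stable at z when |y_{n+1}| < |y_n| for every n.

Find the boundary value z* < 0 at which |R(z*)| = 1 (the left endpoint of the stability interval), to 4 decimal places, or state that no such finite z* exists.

left endpoint -4.0000.

With y'=λy (z=hλ):
  k1=λy_n ⇒ h·k1=z·y_n;  k2=λ(1+1/2z)y_n ⇒ h·k2=z(1+1/2z)y_n
  y_{n+1}/y_n = 1 + 1/2z + 1/2z(1+1/2z) = 1 + z + 1/4z²
  R(z) = 1 + z + 1/4z².

Boundary: |R(x)|=1, x<0.
x=-1.51: |R|=0.0600
R=1: x+1/4x²=0 ⇒ x=−4=-4.0000; min R=1−1/(4·1/4)=0.0000>−1
Confirm numerically:
  x=-3.413: |R|=0.49914 <1
  x=-2.735: |R|=0.13506 <1
  x=-1.625: |R|=0.03516 <1
  x=-4.435: |R|=1.48231 >1
  x=-4.338: |R|=1.36656 >1
  x=-4.140: |R|=1.14490 >1
So |R|<1 on (-4.0000, 0).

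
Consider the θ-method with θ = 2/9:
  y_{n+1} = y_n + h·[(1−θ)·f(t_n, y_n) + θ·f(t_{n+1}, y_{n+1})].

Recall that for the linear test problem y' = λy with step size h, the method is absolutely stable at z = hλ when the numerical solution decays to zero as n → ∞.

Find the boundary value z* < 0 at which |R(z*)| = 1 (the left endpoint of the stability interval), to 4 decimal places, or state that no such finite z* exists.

left endpoint -3.6000.

With y'=λy (z=hλ):
  y_{n+1} = y_n + z·[7/9·y_n + 2/9·y_{n+1}] ⇒ (1 − 2/9z)y_{n+1} = (1 + 7/9z)y_n
  R(z) = (1 + 7/9z)/(1 − 2/9z).

Find x<0 with |R(x)|<1.
x=-1.53: |R|=0.1418
R=−1: 1+7/9x = −1+2/9x ⇒ -5/9x=2 ⇒ x=2/(-5/9)=-3.6000
Confirm numerically:
  x=-3.259: |R|=0.89013 <1
  x=-2.372: |R|=0.55326 <1
  x=-2.337: |R|=0.53817 <1
  x=-1.543: |R|=0.14902 <1
  x=-4.099: |R|=1.14508 >1
  x=-3.819: |R|=1.06581 >1
Stable set (-3.6000, 0).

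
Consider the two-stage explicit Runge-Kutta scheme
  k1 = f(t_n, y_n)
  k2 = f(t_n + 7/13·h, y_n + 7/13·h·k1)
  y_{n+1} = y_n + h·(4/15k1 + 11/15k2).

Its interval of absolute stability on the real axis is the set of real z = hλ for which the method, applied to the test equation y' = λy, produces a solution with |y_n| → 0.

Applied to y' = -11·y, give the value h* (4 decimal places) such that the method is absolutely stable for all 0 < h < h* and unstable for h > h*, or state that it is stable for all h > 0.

With y'=λy (z=hλ):
  k1=λy_n ⇒ h·k1=z·y_n;  k2=λ(1+7/13z)y_n ⇒ h·k2=z(1+7/13z)y_n
  y_{n+1}/y_n = 1 + 4/15z + 11/15z(1+7/13z) = 1 + z + 77/195z²
  so R(z) = 1 + z + 77/195z².

Boundary: |R(x)|=1, x<0.
x=-1.52: |R|=0.3923
R=1: x+77/195x²=0 ⇒ x=−195/77=-2.5325; min R=1−1/(4·77/195)=0.3669>−1
Confirm numerically:
  x=-1.700: |R|=0.44118 <1
  x=-1.537: |R|=0.39583 <1
  x=-1.254: |R|=0.36694 <1
  x=-1.250: |R|=0.36699 <1
  x=-2.894: |R|=1.41314 >1
  x=-2.815: |R|=1.31405 >1
Stable set (-2.5325, 0).

(-2.5325,0); λ=-11 ⇒ h* = (195/77)/11 = 0.2302.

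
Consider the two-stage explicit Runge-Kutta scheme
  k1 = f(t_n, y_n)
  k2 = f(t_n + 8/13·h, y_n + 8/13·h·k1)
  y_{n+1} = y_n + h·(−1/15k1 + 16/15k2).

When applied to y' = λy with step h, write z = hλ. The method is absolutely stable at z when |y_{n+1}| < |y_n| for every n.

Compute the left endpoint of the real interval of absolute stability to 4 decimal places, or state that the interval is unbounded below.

left endpoint -1.5234.

Test eqn y'=λy, z=hλ:
  k1=λy_n ⇒ h·k1=z·y_n;  k2=λ(1+8/13z)y_n ⇒ h·k2=z(1+8/13z)y_n
  y_{n+1}/y_n = 1 − 1/15z + 16/15z(1+8/13z) = 1 + z + 128/195z²
  Hence R(z) = 1 + z + 128/195z².

Solve |R(x)|<1 on ℝ⁻.
x=-1.08: |R|=0.6856
R=1: x+128/195x²=0 ⇒ x=−195/128=-1.5234; min R=1−1/(4·128/195)=0.6191>−1
Confirm numerically:
  x=-1.367: |R|=0.85963 <1
  x=-1.114: |R|=0.70060 <1
  x=-0.873: |R|=0.62727 <1
  x=-2.058: |R|=1.72214 >1
  x=-1.957: |R|=1.55695 >1
  x=-1.745: |R|=1.25379 >1
So |R|<1 on (-1.5234, 0).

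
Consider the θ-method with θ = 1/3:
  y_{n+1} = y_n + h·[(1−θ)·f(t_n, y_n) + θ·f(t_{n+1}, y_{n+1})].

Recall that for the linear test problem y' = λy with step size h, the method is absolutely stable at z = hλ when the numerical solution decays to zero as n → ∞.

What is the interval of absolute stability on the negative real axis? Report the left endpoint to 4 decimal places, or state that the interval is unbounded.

z∈(-6.0000,0).

Set f=λy, z=hλ:
  y_{n+1} = y_n + z·[2/3·y_n + 1/3·y_{n+1}] ⇒ (1 − 1/3z)y_{n+1} = (1 + 2/3z)y_n
  ⇒ R(z) = (1 + 2/3z)/(1 − 1/3z).

Solve |R(x)|<1 on ℝ⁻.
x=-1.3: |R|=0.0930
R=−1: 1+2/3x = −1+1/3x ⇒ -1/3x=2 ⇒ x=2/(-1/3)=-6.0000
Confirm numerically:
  x=-5.735: |R|=0.96966 <1
  x=-3.586: |R|=0.63346 <1
  x=-2.999: |R|=0.49975 <1
  x=-6.350: |R|=1.03743 >1
  x=-6.193: |R|=1.02099 >1
So |R|<1 on (-6.0000, 0).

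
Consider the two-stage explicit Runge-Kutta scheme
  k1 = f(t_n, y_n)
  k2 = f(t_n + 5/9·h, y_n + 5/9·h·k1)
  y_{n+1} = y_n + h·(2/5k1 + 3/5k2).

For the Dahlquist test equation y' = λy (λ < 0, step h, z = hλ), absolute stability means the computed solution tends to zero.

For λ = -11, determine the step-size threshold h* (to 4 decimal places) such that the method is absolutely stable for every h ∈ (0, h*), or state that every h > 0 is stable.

Set f=λy, z=hλ:
  k1=λy_n ⇒ h·k1=z·y_n;  k2=λ(1+5/9z)y_n ⇒ h·k2=z(1+5/9z)y_n
  y_{n+1}/y_n = 1 + 2/5z + 3/5z(1+5/9z) = 1 + z + 1/3z²
  so R(z) = 1 + z + 1/3z².

Need |R(x)|<1, x<0.
x=-1.31: |R|=0.2620
R=1: x+1/3x²=0 ⇒ x=−3=-3.0000; min R=1−1/(4·1/3)=0.2500>−1
Confirm numerically:
  x=-2.809: |R|=0.82116 <1
  x=-2.242: |R|=0.43352 <1
  x=-2.185: |R|=0.40641 <1
  x=-3.508: |R|=1.59402 >1
  x=-3.302: |R|=1.33240 >1
  x=-3.194: |R|=1.20655 >1
So |R|<1 on (-3.0000, 0).

(-3.0000,0); λ=-11 ⇒ h* = (3)/11 = 0.2727.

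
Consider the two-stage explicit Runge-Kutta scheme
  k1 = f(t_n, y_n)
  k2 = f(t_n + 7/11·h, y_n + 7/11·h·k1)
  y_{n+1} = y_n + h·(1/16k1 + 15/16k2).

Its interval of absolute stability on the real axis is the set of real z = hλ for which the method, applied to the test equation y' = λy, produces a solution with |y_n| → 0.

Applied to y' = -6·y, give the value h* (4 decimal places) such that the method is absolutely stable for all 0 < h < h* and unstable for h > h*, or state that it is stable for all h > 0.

Set f=λy, z=hλ:
  k1=λy_n ⇒ h·k1=z·y_n;  k2=λ(1+7/11z)y_n ⇒ h·k2=z(1+7/11z)y_n
  y_{n+1}/y_n = 1 + 1/16z + 15/16z(1+7/11z) = 1 + z + 105/176z²
  so R(z) = 1 + z + 105/176z².

Need |R(x)|<1, x<0.
x=-0.39: |R|=0.7007
R=1: x+105/176x²=0 ⇒ x=−176/105=-1.6762; min R=1−1/(4·105/176)=0.5810>−1
Confirm numerically:
  x=-1.538: |R|=0.87320 <1
  x=-1.146: |R|=0.63751 <1
  x=-0.794: |R|=0.58211 <1
  x=-2.221: |R|=1.72189 >1
  x=-2.170: |R|=1.63929 >1
  x=-1.940: |R|=1.30533 >1
So |R|<1 on (-1.6762, 0).

(-1.6762,0); λ=-6 ⇒ h* = (176/105)/6 = 0.2794.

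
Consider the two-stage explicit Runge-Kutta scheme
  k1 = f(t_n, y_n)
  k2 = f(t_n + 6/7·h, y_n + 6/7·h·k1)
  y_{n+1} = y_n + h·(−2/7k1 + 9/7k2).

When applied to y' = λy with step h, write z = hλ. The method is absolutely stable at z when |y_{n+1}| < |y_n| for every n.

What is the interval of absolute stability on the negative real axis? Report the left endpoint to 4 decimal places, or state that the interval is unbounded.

z∈(-0.9074,0).

With y'=λy (z=hλ):
  k1=λy_n ⇒ h·k1=z·y_n;  k2=λ(1+6/7z)y_n ⇒ h·k2=z(1+6/7z)y_n
  y_{n+1}/y_n = 1 − 2/7z + 9/7z(1+6/7z) = 1 + z + 54/49z²
  ⇒ R(z) = 1 + z + 54/49z².

Find x<0 with |R(x)|<1.
x=-1.01: |R|=1.1142
R=1: x+54/49x²=0 ⇒ x=−49/54=-0.9074; min R=1−1/(4·54/49)=0.7731>−1
Confirm numerically:
  x=-0.809: |R|=0.91226 <1
  x=-0.727: |R|=0.85546 <1
  x=-0.627: |R|=0.80624 <1
  x=-0.516: |R|=0.77742 <1
  x=-1.475: |R|=1.92263 >1
  x=-1.333: |R|=1.62520 >1
  x=-1.256: |R|=1.48251 >1
Stable set (-0.9074, 0).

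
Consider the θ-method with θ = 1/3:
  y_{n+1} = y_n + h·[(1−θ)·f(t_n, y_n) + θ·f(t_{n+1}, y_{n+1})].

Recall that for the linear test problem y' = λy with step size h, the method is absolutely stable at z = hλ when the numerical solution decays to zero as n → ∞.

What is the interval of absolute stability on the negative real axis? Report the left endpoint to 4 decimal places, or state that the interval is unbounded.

z∈(-6.0000,0).

On y'=λy, z=hλ:
  y_{n+1} = y_n + z·[2/3·y_n + 1/3·y_{n+1}] ⇒ (1 − 1/3z)y_{n+1} = (1 + 2/3z)y_n
  R(z) = (1 + 2/3z)/(1 − 1/3z).

Find x<0 with |R(x)|<1.
x=-1.18: |R|=0.1531
R=−1: 1+2/3x = −1+1/3x ⇒ -1/3x=2 ⇒ x=2/(-1/3)=-6.0000
Confirm numerically:
  x=-3.718: |R|=0.66032 <1
  x=-3.614: |R|=0.63925 <1
  x=-2.530: |R|=0.37251 <1
  x=-6.447: |R|=1.04732 >1
  x=-6.171: |R|=1.01865 >1
Stable set (-6.0000, 0).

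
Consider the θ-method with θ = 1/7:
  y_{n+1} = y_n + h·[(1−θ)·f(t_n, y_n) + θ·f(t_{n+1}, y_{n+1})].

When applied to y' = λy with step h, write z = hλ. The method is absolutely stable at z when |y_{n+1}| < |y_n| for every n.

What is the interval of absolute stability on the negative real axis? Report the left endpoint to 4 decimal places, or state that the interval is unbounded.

Set f=λy, z=hλ:
  y_{n+1} = y_n + z·[6/7·y_n + 1/7·y_{n+1}] ⇒ (1 − 1/7z)y_{n+1} = (1 + 6/7z)y_n
  Hence R(z) = (1 + 6/7z)/(1 − 1/7z).

Find x<0 with |R(x)|<1.
x=-1.46: |R|=0.2080
R=−1: 1+6/7x = −1+1/7x ⇒ -5/7x=2 ⇒ x=2/(-5/7)=-2.8000
Confirm numerically:
  x=-2.646: |R|=0.92017 <1
  x=-2.293: |R|=0.72721 <1
  x=-2.030: |R|=0.57364 <1
  x=-1.628: |R|=0.32082 <1
  x=-3.378: |R|=1.27847 >1
  x=-2.892: |R|=1.04650 >1
Interval (-2.8000, 0).

(-2.8000, 0).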